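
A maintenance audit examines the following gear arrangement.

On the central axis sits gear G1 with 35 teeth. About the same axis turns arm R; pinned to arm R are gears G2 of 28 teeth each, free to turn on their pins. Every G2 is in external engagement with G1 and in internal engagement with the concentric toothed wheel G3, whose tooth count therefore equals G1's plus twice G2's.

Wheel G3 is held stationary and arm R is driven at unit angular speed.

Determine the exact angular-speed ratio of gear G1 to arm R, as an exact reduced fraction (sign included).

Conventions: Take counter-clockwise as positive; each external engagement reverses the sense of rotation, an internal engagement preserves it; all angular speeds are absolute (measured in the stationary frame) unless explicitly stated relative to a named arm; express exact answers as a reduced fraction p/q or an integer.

18/5

topology: planetary set — G1 35T / G2 28T / G3 91T, arm = carrier (Willis)
ring teeth: 35 + 2·28 = 91
35(ω_sun−ω_arm) = −91(ω_ring−ω_arm),  ω_ring = 0, ω_arm = 1
ω_sun = 1 − (91/35)(0−1) = 18/5
ω_out/ω_in = 18/5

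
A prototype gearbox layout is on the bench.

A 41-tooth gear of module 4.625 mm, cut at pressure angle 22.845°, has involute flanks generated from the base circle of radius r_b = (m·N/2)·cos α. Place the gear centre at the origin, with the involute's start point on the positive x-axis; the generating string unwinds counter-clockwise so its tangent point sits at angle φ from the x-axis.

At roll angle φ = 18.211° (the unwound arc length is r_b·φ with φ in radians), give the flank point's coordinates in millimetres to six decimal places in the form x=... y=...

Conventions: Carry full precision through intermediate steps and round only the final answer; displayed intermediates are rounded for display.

x=91.677901 y=0.925778

recognized (one wheel, involute flank): single-mesh tooth geometry, m = 4.625, N = 41
pitch radius r_p = m·N/2 = 4.625·41/2 = 94.812500
base radius r_b = r_p·cos α = 94.812500·cos 22.845° = 87.375267
roll angle φ = 18.211° = 0.31784191 rad
x = r_b·(cos φ + φ·sin φ) = 91.677901
y = r_b·(sin φ − φ·cos φ) = 0.925778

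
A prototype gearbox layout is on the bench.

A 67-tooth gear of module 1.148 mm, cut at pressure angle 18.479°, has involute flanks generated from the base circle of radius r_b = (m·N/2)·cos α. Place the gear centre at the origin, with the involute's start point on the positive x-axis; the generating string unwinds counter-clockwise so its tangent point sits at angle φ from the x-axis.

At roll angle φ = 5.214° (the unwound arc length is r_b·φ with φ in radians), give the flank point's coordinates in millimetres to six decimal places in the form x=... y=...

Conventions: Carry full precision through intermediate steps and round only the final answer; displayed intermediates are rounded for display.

single-mesh involute tooth geometry (67T wheel at module 1.148)
pitch radius r_p = m·N/2 = 1.148·67/2 = 38.458000
base radius r_b = r_p·cos α = 38.458000·cos 18.479° = 36.475101
roll angle φ = 5.214° = 0.09100147 rad
x = r_b·(cos φ + φ·sin φ) = 36.625819
y = r_b·(sin φ − φ·cos φ) = 0.009155

x=36.625819 y=0.009155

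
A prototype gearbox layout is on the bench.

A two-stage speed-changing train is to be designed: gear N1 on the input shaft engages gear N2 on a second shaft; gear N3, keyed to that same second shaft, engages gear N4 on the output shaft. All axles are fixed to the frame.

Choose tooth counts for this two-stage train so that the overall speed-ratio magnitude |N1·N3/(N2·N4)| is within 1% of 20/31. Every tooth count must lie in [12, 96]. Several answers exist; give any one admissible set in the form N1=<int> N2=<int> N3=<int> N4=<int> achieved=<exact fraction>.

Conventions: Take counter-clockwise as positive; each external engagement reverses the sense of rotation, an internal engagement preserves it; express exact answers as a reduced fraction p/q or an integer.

design class (target 20/31): fixed-axis compound train
target = 20/31 in lowest terms: an exact hit needs N1·N3 = k·20 and N2·N4 = k·31 for one integer k, every count in [12, 96]; additionally prefer no 1:1 stage (N1 ≠ N2, N3 ≠ N4)
k = 1…11: no 1:1-free in-range split of k·20 and k·31 into factor pairs; take k = 12
k = 12: N1·N3 = 240 = 12·20, N2·N4 = 372 = 31·12
achieved = 12·20/(31·12) = 20/31; |achieved − target| = 0 ≤ 1/155 ✓

N1=12 N2=31 N3=20 N4=12 achieved=20/31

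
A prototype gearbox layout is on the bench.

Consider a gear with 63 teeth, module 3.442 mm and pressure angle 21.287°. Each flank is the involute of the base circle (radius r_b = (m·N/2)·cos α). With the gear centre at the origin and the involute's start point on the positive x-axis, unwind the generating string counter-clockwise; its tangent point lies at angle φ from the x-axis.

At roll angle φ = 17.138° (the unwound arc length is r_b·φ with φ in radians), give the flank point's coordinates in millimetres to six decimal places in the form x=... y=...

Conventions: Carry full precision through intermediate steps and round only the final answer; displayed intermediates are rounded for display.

topology: single-mesh involute geometry — m = 3.442, N = 63
pitch radius r_p = m·N/2 = 3.442·63/2 = 108.423000
base radius r_b = r_p·cos α = 108.423000·cos 21.287° = 101.025691
roll angle φ = 17.138° = 0.29911453 rad
x = r_b·(cos φ + φ·sin φ) = 105.444466
y = r_b·(sin φ − φ·cos φ) = 0.893167

x=105.444466 y=0.893167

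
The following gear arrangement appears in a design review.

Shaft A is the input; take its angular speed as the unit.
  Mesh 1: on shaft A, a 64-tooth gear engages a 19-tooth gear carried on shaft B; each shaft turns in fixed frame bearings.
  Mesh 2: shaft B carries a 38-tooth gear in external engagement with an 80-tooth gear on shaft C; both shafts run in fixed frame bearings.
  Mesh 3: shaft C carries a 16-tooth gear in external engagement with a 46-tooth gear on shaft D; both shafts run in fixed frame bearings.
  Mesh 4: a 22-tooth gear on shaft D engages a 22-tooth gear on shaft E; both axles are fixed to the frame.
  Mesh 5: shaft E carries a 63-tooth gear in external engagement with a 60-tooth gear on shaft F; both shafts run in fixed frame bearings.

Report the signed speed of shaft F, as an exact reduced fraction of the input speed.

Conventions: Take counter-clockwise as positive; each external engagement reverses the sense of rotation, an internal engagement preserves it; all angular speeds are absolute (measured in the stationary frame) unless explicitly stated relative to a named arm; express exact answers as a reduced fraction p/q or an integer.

-336/575

5-mesh fixed-axis compound train (all bearings frame-fixed)
mesh 1 [64T→19T]: |ω|/ω_in = 1×64/19 = 64/19, sense flips to −
mesh 2 [38T→80T]: |ω|/ω_in = (64/19)×38/80 = 8/5, sense flips to +
mesh 3 [16T→46T]: |ω|/ω_in = (8/5)×16/46 = 64/115, sense flips to −
mesh 4 [22T→22T]: |ω|/ω_in = (64/115)×22/22 = 64/115, sense flips to +
mesh 5 [63T→60T]: |ω|/ω_in = (64/115)×63/60 = 336/575, sense flips to −
signed output speed (× input speed) = -336/575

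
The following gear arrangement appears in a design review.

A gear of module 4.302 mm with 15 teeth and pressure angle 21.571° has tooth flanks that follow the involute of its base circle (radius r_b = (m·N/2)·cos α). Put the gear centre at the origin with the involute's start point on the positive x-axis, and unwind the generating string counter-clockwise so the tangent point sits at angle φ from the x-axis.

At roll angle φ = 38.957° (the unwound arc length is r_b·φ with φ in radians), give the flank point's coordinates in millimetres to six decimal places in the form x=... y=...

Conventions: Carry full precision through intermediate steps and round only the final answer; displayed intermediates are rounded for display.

topology: single-mesh involute geometry — m = 4.302, N = 15
pitch radius r_p = m·N/2 = 4.302·15/2 = 32.265000
base radius r_b = r_p·cos α = 32.265000·cos 21.571° = 30.005246
roll angle φ = 38.957° = 0.67992792 rad
x = r_b·(cos φ + φ·sin φ) = 36.159738
y = r_b·(sin φ − φ·cos φ) = 3.000907

x=36.159738 y=3.000907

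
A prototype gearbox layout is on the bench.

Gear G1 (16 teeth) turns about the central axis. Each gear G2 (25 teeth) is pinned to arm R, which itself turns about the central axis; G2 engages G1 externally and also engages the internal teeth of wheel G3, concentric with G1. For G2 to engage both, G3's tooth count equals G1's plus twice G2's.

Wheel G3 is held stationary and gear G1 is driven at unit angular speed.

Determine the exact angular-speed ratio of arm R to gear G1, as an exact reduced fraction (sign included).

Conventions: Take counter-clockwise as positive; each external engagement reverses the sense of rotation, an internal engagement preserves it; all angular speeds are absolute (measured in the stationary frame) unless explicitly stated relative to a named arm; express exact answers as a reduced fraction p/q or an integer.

recognized (axles ride arm R): planetary set, 16/25/66 teeth
ring teeth: 16 + 2·25 = 66
16(ω_sun−ω_arm) = −66(ω_ring−ω_arm),  ω_ring = 0, ω_sun = 1
16(1−ω_arm) = −66(0−ω_arm)  ⇒  82·ω_arm = 16  ⇒  ω_arm = 8/41
ω_out/ω_in = 8/41

8/41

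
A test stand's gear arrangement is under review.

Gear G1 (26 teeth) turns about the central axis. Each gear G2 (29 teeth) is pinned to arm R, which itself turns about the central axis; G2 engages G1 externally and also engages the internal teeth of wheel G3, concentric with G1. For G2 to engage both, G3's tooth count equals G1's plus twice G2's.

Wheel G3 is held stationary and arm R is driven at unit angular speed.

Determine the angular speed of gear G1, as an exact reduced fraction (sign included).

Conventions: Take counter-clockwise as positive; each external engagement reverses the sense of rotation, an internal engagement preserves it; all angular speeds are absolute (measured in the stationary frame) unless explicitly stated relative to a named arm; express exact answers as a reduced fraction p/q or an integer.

planetary set (26T centre, 29T on arm, 84T internal) — Willis relation
ring teeth: 26 + 2·29 = 84
26(ω_sun−ω_arm) = −84(ω_ring−ω_arm),  ω_ring = 0, ω_arm = 1
ω_sun = 1 − (84/26)(0−1) = 55/13
exact speed ratio = 55/13

55/13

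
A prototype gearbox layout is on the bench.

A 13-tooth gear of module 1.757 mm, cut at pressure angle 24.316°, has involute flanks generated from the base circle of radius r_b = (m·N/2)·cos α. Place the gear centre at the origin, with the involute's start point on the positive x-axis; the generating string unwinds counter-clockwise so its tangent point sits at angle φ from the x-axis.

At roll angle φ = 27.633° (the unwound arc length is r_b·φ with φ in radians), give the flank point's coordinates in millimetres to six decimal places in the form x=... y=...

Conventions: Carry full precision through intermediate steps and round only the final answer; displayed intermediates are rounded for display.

x=11.548269 y=0.380190

single-mesh involute tooth geometry (13T wheel at module 1.757)
pitch radius r_p = m·N/2 = 1.757·13/2 = 11.420500
base radius r_b = r_p·cos α = 11.420500·cos 24.316° = 10.407368
roll angle φ = 27.633° = 0.48228683 rad
x = r_b·(cos φ + φ·sin φ) = 11.548269
y = r_b·(sin φ − φ·cos φ) = 0.380190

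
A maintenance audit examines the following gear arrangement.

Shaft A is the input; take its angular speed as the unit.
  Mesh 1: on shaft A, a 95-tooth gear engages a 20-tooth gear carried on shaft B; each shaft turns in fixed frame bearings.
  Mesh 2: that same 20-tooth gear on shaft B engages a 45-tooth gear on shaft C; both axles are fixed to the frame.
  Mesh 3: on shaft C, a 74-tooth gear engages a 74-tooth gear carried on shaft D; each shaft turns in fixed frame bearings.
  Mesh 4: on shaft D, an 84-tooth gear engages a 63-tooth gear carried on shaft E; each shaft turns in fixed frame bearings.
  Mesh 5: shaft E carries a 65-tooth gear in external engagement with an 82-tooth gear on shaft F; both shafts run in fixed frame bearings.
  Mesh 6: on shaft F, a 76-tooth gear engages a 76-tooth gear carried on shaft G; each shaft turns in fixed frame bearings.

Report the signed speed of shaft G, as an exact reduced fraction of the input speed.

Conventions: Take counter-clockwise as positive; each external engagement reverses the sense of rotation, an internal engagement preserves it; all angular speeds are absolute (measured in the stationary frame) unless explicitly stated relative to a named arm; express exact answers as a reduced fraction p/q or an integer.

6-mesh fixed-axis compound train (all bearings frame-fixed)
mesh 1 [95T→20T]: |ω|/ω_in = 1×95/20 = 19/4, sense flips to −
mesh 2 [20T→45T]: |ω|/ω_in = (19/4)×20/45 = 19/9, sense flips to +
mesh 3 [74T→74T]: |ω|/ω_in = (19/9)×74/74 = 19/9, sense flips to −
mesh 4 [84T→63T]: |ω|/ω_in = (19/9)×84/63 = 76/27, sense flips to +
mesh 5 [65T→82T]: |ω|/ω_in = (76/27)×65/82 = 2470/1107, sense flips to −
mesh 6 [76T→76T]: |ω|/ω_in = (2470/1107)×76/76 = 2470/1107, sense flips to +
signed output speed (× input speed) = 2470/1107

2470/1107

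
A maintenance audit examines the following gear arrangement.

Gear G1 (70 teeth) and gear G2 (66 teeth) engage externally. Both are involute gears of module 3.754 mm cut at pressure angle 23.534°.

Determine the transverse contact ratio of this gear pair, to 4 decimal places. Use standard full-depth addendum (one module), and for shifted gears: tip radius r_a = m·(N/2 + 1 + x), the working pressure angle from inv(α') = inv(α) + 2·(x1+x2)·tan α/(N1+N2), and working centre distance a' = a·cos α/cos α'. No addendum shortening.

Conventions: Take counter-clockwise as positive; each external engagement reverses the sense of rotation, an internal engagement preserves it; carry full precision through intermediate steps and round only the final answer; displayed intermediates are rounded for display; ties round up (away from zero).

topology: single-mesh involute geometry — m = 3.754, 70T/66T pair
base radii: r_b1 = 120.461412, r_b2 = 113.577903
tip radii: r_a1 = 135.144000, r_a2 = 127.636000
no profile shift: α' = α, a' = a
action lengths: √(r_a1²−r_b1²) = 61.261317, √(r_a2²−r_b2²) = 58.232366
base pitch p_b = π·m·cos α = 10.812591
CR = (61.261317 + 58.232366 − 255.272000·sin 23.53400°)/10.812591 = 1.624524
contact ratio ≈ 1.6245

1.6245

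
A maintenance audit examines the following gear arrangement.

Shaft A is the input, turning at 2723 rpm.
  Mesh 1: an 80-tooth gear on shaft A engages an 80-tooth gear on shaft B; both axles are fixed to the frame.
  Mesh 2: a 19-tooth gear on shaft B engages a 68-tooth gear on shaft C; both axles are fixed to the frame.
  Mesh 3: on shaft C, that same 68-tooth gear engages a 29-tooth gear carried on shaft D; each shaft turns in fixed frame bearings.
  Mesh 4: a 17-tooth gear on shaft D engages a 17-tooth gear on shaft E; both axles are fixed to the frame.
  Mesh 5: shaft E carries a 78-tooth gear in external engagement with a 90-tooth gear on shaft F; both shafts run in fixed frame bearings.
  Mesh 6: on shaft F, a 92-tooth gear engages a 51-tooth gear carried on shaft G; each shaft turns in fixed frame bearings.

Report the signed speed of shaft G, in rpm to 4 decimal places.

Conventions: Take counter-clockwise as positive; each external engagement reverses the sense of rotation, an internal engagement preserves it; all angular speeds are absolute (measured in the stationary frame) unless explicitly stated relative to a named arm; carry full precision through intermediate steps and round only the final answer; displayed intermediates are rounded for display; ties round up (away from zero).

recognized (7 fixed axles, 6 meshes): fixed-axis compound train
mesh 1 [80T→80T]: ω = 2723.0000×80/80 = 2723.0000 rpm, sense flips to −
mesh 2 [19T→68T]: ω = 2723.0000×19/68 = 760.8382 rpm, sense flips to +
mesh 3 [68T→29T]: ω = 760.8382×68/29 = 1784.0345 rpm, sense flips to −
mesh 4 [17T→17T]: ω = 1784.0345×17/17 = 1784.0345 rpm, sense flips to +
mesh 5 [78T→90T]: ω = 1784.0345×78/90 = 1546.1632 rpm, sense flips to −
mesh 6 [92T→51T]: ω = 1546.1632×92/51 = 2789.1572 rpm, sense flips to +
signed output speed = +2789.1572 rpm

+2789.1572 rpm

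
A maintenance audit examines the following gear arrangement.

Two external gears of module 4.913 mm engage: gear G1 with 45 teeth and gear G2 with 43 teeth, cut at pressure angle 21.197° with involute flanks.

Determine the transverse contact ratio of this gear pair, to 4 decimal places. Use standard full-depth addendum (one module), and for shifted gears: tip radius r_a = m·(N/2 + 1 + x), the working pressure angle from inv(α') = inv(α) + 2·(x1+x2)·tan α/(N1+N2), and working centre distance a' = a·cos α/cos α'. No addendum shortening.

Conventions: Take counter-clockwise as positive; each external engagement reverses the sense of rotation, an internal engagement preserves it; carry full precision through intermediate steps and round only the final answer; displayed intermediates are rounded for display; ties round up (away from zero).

class = single-mesh tooth geometry [involute pair 45T × 43T, m = 4.913]
base radii: r_b1 = 103.063497, r_b2 = 98.482897
tip radii: r_a1 = 115.455500, r_a2 = 110.542500
no profile shift: α' = α, a' = a
action lengths: √(r_a1²−r_b1²) = 52.037372, √(r_a2²−r_b2²) = 50.207204
base pitch p_b = π·m·cos α = 14.390379
CR = (52.037372 + 50.207204 − 216.172000·sin 21.19700°)/14.390379 = 1.673481
contact ratio ≈ 1.6735

1.6735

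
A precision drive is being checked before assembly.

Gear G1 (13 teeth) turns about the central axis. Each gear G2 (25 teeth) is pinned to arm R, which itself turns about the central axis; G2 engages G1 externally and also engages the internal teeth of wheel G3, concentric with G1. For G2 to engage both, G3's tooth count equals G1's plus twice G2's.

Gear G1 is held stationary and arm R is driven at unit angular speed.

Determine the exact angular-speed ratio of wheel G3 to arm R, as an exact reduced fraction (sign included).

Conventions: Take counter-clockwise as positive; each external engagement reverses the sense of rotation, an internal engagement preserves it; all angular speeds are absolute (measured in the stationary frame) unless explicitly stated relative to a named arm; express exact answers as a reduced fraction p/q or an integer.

recognized (axles ride arm R): planetary set, 13/25/63 teeth
ring teeth: 13 + 2·25 = 63
13(ω_sun−ω_arm) = −63(ω_ring−ω_arm),  ω_sun = 0, ω_arm = 1
ω_ring = 1 − (13/63)(0−1) = 76/63
ω_out/ω_in = 76/63

76/63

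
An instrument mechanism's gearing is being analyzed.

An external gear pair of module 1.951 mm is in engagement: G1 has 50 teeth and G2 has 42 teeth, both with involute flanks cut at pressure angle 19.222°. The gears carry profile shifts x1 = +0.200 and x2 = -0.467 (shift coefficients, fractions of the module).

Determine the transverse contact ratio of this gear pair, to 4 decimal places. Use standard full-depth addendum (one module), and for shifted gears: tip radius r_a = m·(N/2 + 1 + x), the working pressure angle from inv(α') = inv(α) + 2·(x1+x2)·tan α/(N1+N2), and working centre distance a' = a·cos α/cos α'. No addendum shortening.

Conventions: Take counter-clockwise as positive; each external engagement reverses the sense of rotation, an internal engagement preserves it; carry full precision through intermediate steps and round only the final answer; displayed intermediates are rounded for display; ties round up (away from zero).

class = single-mesh tooth geometry [involute pair 50T × 42T, m = 1.951]
base radii: r_b1 = 46.055795, r_b2 = 38.686868
tip radii: r_a1 = 51.116200, r_a2 = 42.010883
inv(α') = inv(19.222°) + 2·(+0.200-0.467)·tan α/(50+42) = 0.01115646  ⇒  α' = 18.21224°
a' = a·cos α / cos α' = 89.7460·cos 19.222°/cos 18.21224° = 89.211697
action lengths: √(r_a1²−r_b1²) = 22.174978, √(r_a2²−r_b2²) = 16.378051
base pitch p_b = π·m·cos α = 5.787542
CR = (22.174978 + 16.378051 − 89.211697·sin 18.21224°)/5.787542 = 1.843787
contact ratio ≈ 1.8438

1.8438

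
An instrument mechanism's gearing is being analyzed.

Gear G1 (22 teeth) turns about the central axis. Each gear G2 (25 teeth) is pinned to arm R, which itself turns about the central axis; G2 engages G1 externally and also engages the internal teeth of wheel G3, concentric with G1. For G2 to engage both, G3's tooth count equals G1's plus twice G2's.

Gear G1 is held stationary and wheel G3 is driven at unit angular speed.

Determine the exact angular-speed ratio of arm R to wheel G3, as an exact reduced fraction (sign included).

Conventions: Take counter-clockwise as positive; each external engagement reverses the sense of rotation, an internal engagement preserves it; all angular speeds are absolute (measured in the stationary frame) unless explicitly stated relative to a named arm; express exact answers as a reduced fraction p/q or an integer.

36/47

topology: planetary set — G1 22T / G2 25T / G3 72T, arm = carrier (Willis)
ring teeth: 22 + 2·25 = 72
22(ω_sun−ω_arm) = −72(ω_ring−ω_arm),  ω_sun = 0, ω_ring = 1
22(0−ω_arm) = −72(1−ω_arm)  ⇒  94·ω_arm = 72  ⇒  ω_arm = 36/47
ω_out/ω_in = 36/47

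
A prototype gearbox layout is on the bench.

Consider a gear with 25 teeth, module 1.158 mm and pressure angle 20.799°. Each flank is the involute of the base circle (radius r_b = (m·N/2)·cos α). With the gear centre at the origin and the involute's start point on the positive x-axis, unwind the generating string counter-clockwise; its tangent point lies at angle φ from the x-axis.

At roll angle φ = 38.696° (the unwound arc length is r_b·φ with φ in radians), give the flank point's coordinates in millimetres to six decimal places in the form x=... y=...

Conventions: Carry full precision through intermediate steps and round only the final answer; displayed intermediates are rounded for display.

x=16.274687 y=1.327153

single-mesh involute tooth geometry (25T wheel at module 1.158)
pitch radius r_p = m·N/2 = 1.158·25/2 = 14.475000
base radius r_b = r_p·cos α = 14.475000·cos 20.799° = 13.531691
roll angle φ = 38.696° = 0.67537261 rad
x = r_b·(cos φ + φ·sin φ) = 16.274687
y = r_b·(sin φ − φ·cos φ) = 1.327153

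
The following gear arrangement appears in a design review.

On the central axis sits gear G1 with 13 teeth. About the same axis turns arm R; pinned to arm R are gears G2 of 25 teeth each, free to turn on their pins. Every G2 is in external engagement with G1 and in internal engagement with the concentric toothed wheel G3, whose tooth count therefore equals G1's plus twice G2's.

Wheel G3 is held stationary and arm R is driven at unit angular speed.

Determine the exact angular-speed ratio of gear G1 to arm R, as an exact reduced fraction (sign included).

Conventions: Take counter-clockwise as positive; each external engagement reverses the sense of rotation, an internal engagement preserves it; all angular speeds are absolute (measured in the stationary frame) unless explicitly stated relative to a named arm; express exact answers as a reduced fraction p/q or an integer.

topology: planetary set — G1 13T / G2 25T / G3 63T, arm = carrier (Willis)
ring teeth: 13 + 2·25 = 63
13(ω_sun−ω_arm) = −63(ω_ring−ω_arm),  ω_ring = 0, ω_arm = 1
ω_sun = 1 − (63/13)(0−1) = 76/13
ω_out/ω_in = 76/13

76/13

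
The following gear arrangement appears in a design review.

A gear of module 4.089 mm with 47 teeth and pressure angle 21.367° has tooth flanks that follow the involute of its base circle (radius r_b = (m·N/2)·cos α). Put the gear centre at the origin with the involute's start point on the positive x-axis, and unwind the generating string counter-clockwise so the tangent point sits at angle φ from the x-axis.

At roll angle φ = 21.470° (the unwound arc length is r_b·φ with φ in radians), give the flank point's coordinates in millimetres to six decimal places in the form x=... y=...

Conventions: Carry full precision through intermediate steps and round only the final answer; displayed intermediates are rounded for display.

x=95.550610 y=1.547587

class = single-mesh tooth geometry [base-circle involute, m = 4.089, 47T]
pitch radius r_p = m·N/2 = 4.089·47/2 = 96.091500
base radius r_b = r_p·cos α = 96.091500·cos 21.367° = 89.486729
roll angle φ = 21.470° = 0.37472219 rad
x = r_b·(cos φ + φ·sin φ) = 95.550610
y = r_b·(sin φ − φ·cos φ) = 1.547587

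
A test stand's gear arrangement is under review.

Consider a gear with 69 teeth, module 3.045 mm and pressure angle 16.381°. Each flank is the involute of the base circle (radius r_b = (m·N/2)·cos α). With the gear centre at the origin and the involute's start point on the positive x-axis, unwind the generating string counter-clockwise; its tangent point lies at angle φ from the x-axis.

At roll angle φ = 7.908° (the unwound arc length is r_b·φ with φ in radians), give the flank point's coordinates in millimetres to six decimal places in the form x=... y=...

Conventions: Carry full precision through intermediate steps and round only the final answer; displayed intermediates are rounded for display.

x=101.743587 y=0.088164

topology: single-mesh involute geometry — m = 3.045, N = 69
pitch radius r_p = m·N/2 = 3.045·69/2 = 105.052500
base radius r_b = r_p·cos α = 105.052500·cos 16.381° = 100.788162
roll angle φ = 7.908° = 0.13802064 rad
x = r_b·(cos φ + φ·sin φ) = 101.743587
y = r_b·(sin φ − φ·cos φ) = 0.088164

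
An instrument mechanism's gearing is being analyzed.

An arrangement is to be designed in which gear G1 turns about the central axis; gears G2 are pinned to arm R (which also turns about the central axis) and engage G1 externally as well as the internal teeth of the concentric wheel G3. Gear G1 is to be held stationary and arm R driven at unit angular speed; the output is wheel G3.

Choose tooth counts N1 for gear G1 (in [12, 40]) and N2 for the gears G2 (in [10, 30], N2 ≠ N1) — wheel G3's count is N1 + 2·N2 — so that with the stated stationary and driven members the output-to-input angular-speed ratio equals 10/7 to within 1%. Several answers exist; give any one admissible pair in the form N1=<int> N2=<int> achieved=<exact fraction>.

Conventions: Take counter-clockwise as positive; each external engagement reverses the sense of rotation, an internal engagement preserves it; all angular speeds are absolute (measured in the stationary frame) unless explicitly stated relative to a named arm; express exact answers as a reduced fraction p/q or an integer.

N1=15 N2=10 achieved=10/7

topology: planetary set — design target 10/7, arm = carrier (Willis)
Willis with ω_sun = 0: ω_ring/ω_arm = (N1+N3)/N3; set equal to 10/7  ⇒  N3/N1 = 1/(10/7 − 1) = 7/3
N3 = N1 + 2·N2  ⇒  N2/N1 = (N3/N1 − 1)/2 = (7/3 − 1)/2 = 2/3
smallest multiple with N1 ≥ 12 and N2 ≥ 10: k = 5  ⇒  N1 = 5·3 = 15, N2 = 5·2 = 10 (N1 ≤ 40, N2 ≤ 30, N2 ≠ N1 ✓), N3 = 15 + 2·10 = 35
check: (N1+N3)/N3 with N1 = 15, N3 = 35 gives 10/7; |achieved − target| = 0 ≤ 1/70 ✓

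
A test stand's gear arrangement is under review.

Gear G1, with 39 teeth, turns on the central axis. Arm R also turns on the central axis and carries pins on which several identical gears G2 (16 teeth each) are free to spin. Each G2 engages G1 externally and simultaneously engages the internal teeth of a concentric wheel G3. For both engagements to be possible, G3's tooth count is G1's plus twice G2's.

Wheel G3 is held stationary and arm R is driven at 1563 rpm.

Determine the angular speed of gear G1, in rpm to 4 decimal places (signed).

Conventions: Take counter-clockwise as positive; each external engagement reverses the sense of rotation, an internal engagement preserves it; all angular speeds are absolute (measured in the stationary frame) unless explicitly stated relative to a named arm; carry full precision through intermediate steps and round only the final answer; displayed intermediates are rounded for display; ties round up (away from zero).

recognized (axles ride arm R): planetary set, 39/16/71 teeth
normalise by the input: solve with ω_arm = 1, then scale by 1563 rpm
ring teeth: 39 + 2·16 = 71
39(ω_sun−ω_arm) = −71(ω_ring−ω_arm),  ω_ring = 0, ω_arm = 1
ω_sun = 1 − (71/39)(0−1) = 110/39
scale: ω_sun = 110/39 × 1563 rpm = +4408.4615 rpm

+4408.4615 rpm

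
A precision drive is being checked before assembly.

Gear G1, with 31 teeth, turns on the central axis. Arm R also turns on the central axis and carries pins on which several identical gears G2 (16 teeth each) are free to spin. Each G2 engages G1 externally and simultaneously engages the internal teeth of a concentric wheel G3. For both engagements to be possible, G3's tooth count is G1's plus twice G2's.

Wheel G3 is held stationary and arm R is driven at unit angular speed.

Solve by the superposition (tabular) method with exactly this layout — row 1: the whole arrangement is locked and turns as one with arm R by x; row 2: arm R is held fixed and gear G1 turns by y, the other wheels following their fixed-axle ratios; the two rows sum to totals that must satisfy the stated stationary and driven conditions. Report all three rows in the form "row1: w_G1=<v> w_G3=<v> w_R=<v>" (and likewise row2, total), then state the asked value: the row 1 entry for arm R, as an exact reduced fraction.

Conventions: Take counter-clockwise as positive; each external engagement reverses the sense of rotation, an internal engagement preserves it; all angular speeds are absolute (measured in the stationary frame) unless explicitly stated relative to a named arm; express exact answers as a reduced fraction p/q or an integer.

row1: w_G1=1 w_G3=1 w_R=1
row2: w_G1=63/31 w_G3=-1 w_R=0
total: w_G1=94/31 w_G3=0 w_R=1
asked value: 1

topology: planetary set — G1 31T / G2 16T / G3 63T, arm = carrier (Willis)
row 1 — lock + rotate with arm: ω_sun = ω_ring = ω_arm = x
row 2 — arm fixed, fixed-axis ratios: sun y, ring −(31/63)·y, arm 0
boundary: total ω_ring = x − (31/63)·y = 0 and total ω_arm = x = 1  ⇒  y = 63/31, x = 1
row 2 ring = −(31/63)·63/31 = -1
totals (row 1 + row 2): sun 1 + 63/31 = 94/31, ring 1 + (-1) = 0, arm 1 + 0 = 1
asked cell (row1, arm) = 1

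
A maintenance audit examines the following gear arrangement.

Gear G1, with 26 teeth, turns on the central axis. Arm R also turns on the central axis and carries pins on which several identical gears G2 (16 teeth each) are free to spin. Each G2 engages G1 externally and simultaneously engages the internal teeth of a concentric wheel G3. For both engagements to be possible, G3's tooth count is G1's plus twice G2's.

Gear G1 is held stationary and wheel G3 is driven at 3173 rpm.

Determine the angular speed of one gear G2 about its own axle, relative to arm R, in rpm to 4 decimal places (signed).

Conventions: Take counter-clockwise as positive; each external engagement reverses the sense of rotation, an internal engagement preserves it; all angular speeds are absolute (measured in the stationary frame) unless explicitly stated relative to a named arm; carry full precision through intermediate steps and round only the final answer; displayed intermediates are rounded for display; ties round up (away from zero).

recognized (axles ride arm R): planetary set, 26/16/58 teeth
normalise by the input: solve with ω_ring = 1, then scale by 3173 rpm
ring teeth: 26 + 2·16 = 58
26(ω_sun−ω_arm) = −58(ω_ring−ω_arm),  ω_sun = 0, ω_ring = 1
26(0−ω_arm) = −58(1−ω_arm)  ⇒  84·ω_arm = 58  ⇒  ω_arm = 29/42
sun–planet mesh: 26·(0−29/42) = −16·(ω_p−ω_arm)  ⇒  ω_p−ω_arm = 377/336
scale: ω_p−ω_arm = 377/336 × 3173 rpm = +3560.1815 rpm

+3560.1815 rpm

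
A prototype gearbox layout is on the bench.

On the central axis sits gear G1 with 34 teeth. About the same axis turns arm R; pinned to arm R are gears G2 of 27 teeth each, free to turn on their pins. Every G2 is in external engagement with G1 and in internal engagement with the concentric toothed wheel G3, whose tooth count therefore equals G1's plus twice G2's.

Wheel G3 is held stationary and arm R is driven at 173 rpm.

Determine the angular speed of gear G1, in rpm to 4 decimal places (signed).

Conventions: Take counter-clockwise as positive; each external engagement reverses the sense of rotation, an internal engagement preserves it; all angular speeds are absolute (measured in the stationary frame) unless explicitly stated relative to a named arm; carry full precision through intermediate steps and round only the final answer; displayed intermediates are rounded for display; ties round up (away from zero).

topology: planetary set — G1 34T / G2 27T / G3 88T, arm = carrier (Willis)
normalise by the input: solve with ω_arm = 1, then scale by 173 rpm
ring teeth: 34 + 2·27 = 88
34(ω_sun−ω_arm) = −88(ω_ring−ω_arm),  ω_ring = 0, ω_arm = 1
ω_sun = 1 − (88/34)(0−1) = 61/17
scale: ω_sun = 61/17 × 173 rpm = +620.7647 rpm

+620.7647 rpm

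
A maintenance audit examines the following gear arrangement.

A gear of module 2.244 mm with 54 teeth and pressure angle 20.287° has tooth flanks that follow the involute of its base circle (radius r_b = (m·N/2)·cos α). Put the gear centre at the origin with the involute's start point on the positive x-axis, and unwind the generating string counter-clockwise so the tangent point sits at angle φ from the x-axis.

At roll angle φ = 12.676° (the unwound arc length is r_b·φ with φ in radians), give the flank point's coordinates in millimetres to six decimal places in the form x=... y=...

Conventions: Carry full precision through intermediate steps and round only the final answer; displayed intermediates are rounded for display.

x=58.203407 y=0.204129

class = single-mesh tooth geometry [base-circle involute, m = 2.244, 54T]
pitch radius r_p = m·N/2 = 2.244·54/2 = 60.588000
base radius r_b = r_p·cos α = 60.588000·cos 20.287° = 56.829583
roll angle φ = 12.676° = 0.22123794 rad
x = r_b·(cos φ + φ·sin φ) = 58.203407
y = r_b·(sin φ − φ·cos φ) = 0.204129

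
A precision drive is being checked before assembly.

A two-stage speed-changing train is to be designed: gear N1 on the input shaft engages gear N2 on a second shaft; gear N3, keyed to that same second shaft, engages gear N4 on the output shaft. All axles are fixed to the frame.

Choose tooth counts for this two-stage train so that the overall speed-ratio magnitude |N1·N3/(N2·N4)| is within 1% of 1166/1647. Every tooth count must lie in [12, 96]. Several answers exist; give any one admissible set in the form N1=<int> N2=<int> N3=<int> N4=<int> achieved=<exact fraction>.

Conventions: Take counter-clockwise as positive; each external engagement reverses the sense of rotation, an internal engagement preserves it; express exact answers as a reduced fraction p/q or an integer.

design class (target 1166/1647): fixed-axis compound train
target = 1166/1647 in lowest terms: an exact hit needs N1·N3 = k·1166 and N2·N4 = k·1647 for one integer k, every count in [12, 96]; additionally prefer no 1:1 stage (N1 ≠ N2, N3 ≠ N4)
k = 1: N1·N3 = 1166 = 22·53, N2·N4 = 1647 = 27·61
achieved = 22·53/(27·61) = 1166/1647; |achieved − target| = 0 ≤ 583/82350 ✓

N1=22 N2=27 N3=53 N4=61 achieved=1166/1647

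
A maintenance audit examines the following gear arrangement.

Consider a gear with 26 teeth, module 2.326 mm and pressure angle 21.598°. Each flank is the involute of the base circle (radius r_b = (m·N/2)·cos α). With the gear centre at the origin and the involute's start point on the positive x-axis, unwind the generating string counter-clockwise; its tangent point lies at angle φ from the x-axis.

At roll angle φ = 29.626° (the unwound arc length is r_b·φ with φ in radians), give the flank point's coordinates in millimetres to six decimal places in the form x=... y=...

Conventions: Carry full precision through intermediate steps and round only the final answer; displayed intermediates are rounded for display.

single-mesh involute tooth geometry (26T wheel at module 2.326)
pitch radius r_p = m·N/2 = 2.326·26/2 = 30.238000
base radius r_b = r_p·cos α = 30.238000·cos 21.598° = 28.114970
roll angle φ = 29.626° = 0.51707124 rad
x = r_b·(cos φ + φ·sin φ) = 31.625906
y = r_b·(sin φ − φ·cos φ) = 1.261280

x=31.625906 y=1.261280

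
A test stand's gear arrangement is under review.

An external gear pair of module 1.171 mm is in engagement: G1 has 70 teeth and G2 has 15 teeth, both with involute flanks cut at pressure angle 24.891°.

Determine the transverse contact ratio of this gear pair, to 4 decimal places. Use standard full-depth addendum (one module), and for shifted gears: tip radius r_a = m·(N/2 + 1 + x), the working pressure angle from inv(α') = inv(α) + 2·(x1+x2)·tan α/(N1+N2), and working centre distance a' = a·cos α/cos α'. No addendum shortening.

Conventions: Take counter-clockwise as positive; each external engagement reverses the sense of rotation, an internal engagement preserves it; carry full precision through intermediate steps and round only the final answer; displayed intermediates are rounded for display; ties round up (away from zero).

recognized (one external pair, fixed centres): single-mesh tooth geometry, m = 1.171, N1 = 70, N2 = 15
base radii: r_b1 = 37.177909, r_b2 = 7.966695
tip radii: r_a1 = 42.156000, r_a2 = 9.953500
no profile shift: α' = α, a' = a
action lengths: √(r_a1²−r_b1²) = 19.872881, √(r_a2²−r_b2²) = 5.966903
base pitch p_b = π·m·cos α = 3.337081
CR = (19.872881 + 5.966903 − 49.767500·sin 24.89100°)/3.337081 = 1.466244
contact ratio ≈ 1.4662

1.4662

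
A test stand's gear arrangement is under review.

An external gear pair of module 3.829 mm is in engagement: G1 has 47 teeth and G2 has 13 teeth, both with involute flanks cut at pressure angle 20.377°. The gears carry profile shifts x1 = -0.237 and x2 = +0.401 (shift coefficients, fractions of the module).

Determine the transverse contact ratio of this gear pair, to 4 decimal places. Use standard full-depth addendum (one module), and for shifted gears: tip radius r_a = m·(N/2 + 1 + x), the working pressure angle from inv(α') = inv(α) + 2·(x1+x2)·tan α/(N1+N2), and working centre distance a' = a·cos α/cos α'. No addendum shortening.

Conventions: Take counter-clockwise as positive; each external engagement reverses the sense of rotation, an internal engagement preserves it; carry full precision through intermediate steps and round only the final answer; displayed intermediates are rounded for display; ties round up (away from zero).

1.4597

class = single-mesh tooth geometry [involute pair 47T × 13T, m = 3.829]
base radii: r_b1 = 84.350623, r_b2 = 23.331023
tip radii: r_a1 = 92.903027, r_a2 = 30.252929
inv(α') = inv(20.377°) + 2·(-0.237+0.401)·tan α/(47+13) = 0.01782458  ⇒  α' = 21.18473°
a' = a·cos α / cos α' = 114.8700·cos 20.377°/cos 21.18473° = 115.486190
action lengths: √(r_a1²−r_b1²) = 38.935136, √(r_a2²−r_b2²) = 19.258844
base pitch p_b = π·m·cos α = 11.276396
CR = (38.935136 + 19.258844 − 115.486190·sin 21.18473°)/11.276396 = 1.459688
contact ratio ≈ 1.4597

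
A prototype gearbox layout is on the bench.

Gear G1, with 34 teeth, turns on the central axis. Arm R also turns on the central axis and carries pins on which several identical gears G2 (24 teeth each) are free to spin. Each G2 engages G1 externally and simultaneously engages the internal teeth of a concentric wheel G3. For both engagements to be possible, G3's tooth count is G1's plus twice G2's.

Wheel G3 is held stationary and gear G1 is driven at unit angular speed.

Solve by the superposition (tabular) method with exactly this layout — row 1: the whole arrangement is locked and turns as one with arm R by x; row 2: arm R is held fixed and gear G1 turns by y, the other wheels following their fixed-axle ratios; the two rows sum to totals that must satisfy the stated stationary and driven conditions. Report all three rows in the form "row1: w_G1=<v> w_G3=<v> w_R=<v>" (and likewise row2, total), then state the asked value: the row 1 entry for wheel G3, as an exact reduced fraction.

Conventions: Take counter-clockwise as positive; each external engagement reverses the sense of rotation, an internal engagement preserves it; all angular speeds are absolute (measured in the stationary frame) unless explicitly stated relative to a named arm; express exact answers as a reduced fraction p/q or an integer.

row1: w_G1=17/58 w_G3=17/58 w_R=17/58
row2: w_G1=41/58 w_G3=-17/58 w_R=0
total: w_G1=1 w_G3=0 w_R=17/58
asked value: 17/58

class = planetary set [G3 = 34+2·24 = 82; Willis about the carrier]
superposition row 1 [locked train]: every member turns x
row 2 (arm held, sun turns y): ω_ring = −(34/82)·y, ω_arm = 0
boundary: total ω_ring = x − (34/82)·y = 0 and total ω_sun = x + y = 1  ⇒  y = 41/58, x = 17/58
row 2 ring = −(34/82)·41/58 = -17/58
totals (row 1 + row 2): sun 17/58 + 41/58 = 1, ring 17/58 + (-17/58) = 0, arm 17/58 + 0 = 17/58
asked cell (row1, ring) = 17/58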